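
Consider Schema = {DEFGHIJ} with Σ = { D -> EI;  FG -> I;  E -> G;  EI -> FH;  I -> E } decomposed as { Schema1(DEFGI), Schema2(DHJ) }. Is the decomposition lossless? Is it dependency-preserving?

lossless but not dependency-preserving

Lossless test: (D)⁺ = {DEFGHI}, which contains all of one fragment — lossless.
Dependency preservation: the restricted closure of {EI} across the fragments never reaches {FH}, so EI → FH cannot be enforced without a join — not preserved.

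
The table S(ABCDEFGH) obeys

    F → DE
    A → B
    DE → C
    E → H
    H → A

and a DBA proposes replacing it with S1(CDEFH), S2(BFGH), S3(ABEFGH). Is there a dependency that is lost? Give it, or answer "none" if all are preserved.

none

F → DE lies within S1.
A → B lies within S3.
DE → C lies within S1.
E → H lies within S1.
H → A lies within S3.
Every dependency is enforceable on the fragments, so the decomposition is dependency-preserving.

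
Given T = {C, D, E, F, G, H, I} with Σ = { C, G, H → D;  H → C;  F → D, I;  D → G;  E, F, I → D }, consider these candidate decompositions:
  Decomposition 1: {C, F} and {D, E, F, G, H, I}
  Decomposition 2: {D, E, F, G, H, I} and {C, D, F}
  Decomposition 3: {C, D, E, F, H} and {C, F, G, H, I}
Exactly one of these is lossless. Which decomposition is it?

Decomposition 3

Decomposition 1: common = {F}, closure = {D, F, G, I} → lossy.
Decomposition 2: common = {D, F}, closure = {D, F, G, I} → lossy.
Decomposition 3: common = {C, F, H}, closure = {C, D, F, G, H, I} → lossless.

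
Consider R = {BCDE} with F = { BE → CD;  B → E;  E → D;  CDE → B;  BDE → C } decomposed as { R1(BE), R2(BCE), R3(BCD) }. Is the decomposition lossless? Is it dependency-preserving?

lossless but not dependency-preserving

Lossless test (chase): Rows 1 and 2 agree on BE; apply BE→CD and equate their CD entries. Rows 1 and 3 agree on B; apply B→E and equate their E entries. Rows 1 and 3 agree on E; apply E→D and equate their D entries. Row 1 is now all distinguished symbols — the join is lossless.
Dependency preservation: the restricted closure of {E} across the fragments never reaches {D}, so E → D cannot be enforced without a join — not preserved.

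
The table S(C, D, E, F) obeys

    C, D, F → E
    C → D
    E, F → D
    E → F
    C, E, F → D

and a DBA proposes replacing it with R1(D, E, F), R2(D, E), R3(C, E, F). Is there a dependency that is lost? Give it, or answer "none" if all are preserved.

C → D

Check C → D: no single fragment contains all of {C, D}, and the restricted closure of {C} across the fragments never reaches {D}.
C, D, F → E is preserved.
E, F → D is preserved.
E → F is preserved.
C, E, F → D is preserved.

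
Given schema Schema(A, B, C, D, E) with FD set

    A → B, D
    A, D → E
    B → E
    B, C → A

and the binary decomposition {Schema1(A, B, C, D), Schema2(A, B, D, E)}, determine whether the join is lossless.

Common attributes: Schema1 ∩ Schema2 = {A, B, D}.
Closure of {A, B, D}: A, D → E applies, adding E. So (A, B, D)⁺ = {A, B, D, E}.
This closure contains every attribute of Schema2, so Schema1 ∩ Schema2 → Schema2. The join is lossless.

Yes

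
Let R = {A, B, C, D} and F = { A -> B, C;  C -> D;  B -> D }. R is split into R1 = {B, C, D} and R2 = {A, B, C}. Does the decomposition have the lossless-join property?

Common attributes: R1 ∩ R2 = {B, C}.
Closure of {B, C}: C → D applies, adding D. So (B, C)⁺ = {B, C, D}.
This closure contains every attribute of R1, so R1 ∩ R2 → R1. The join is lossless.

Yes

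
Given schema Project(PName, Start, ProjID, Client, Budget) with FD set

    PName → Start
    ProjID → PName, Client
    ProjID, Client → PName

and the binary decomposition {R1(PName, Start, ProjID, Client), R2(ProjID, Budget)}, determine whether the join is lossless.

Common attributes: R1 ∩ R2 = {ProjID}.
Closure of {ProjID}: ProjID → PName, Client applies, adding PName, Client; PName → Start applies, adding Start. So (ProjID)⁺ = {PName, Start, ProjID, Client}.
This closure contains every attribute of R1, so R1 ∩ R2 → R1. The join is lossless.

Yes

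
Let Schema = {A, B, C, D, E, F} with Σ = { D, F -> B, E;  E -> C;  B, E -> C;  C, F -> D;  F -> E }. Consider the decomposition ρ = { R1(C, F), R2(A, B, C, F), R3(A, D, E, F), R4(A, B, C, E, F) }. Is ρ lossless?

Chase test. Columns are A, B, C, D, E, F; row i has aⱼ where attribute j ∈ Ri, else bᵢⱼ.
Initial tableau (one row per fragment):
  row 1: b11 b12 a3 b14 b15 a6
  row 2: a1 a2 a3 b24 b25 a6
  row 3: a1 b32 b33 a4 a5 a6
  row 4: a1 a2 a3 b44 a5 a6
Rows 3 and 4 agree on E; apply E→C and equate their C entries.
Rows 1 and 2 agree on C, F; apply C, F→D and equate their D entries.
Rows 1 and 3 agree on C, F; apply C, F→D and equate their D entries.
Rows 1 and 4 agree on C, F; apply C, F→D and equate their D entries.
Rows 1 and 2 agree on F; apply F→E and equate their E entries.
Rows 1 and 3 agree on F; apply F→E and equate their E entries.
Rows 1 and 2 agree on D, F; apply D, F→B, E and equate their B, E entries.
Rows 1 and 3 agree on D, F; apply D, F→B, E and equate their B, E entries.
Row 2 is now all distinguished symbols — the join is lossless.

Yes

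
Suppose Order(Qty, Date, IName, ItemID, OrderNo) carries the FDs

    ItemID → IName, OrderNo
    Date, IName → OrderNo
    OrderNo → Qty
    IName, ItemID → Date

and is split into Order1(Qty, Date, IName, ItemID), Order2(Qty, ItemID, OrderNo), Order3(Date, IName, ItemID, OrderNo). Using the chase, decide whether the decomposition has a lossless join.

Yes

Chase test. Columns are Qty, Date, IName, ItemID, OrderNo; row i has aⱼ where attribute j ∈ Orderi, else bᵢⱼ.
Initial tableau (one row per fragment):
  row 1: a1 a2 a3 a4 b15
  row 2: a1 b22 b23 a4 a5
  row 3: b31 a2 a3 a4 a5
Rows 1 and 2 agree on ItemID; apply ItemID→IName, OrderNo and equate their IName, OrderNo entries.
Rows 1 and 3 agree on OrderNo; apply OrderNo→Qty and equate their Qty entries.
Rows 1 and 2 agree on IName, ItemID; apply IName, ItemID→Date and equate their Date entries.
Row 1 is now all distinguished symbols — the join is lossless.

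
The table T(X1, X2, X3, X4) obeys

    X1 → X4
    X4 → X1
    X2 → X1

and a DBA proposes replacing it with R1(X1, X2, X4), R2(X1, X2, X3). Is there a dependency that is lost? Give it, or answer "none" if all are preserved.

X1 → X4 lies within R1.
X4 → X1 lies within R1.
X2 → X1 lies within R1.
Every dependency is enforceable on the fragments, so the decomposition is dependency-preserving.

none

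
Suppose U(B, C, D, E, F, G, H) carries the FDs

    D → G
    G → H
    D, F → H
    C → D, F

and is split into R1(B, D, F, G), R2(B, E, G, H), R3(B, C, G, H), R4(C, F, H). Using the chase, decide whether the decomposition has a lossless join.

No

Chase test. Columns are B, C, D, E, F, G, H; row i has aⱼ where attribute j ∈ Ri, else bᵢⱼ.
Initial tableau (one row per fragment):
  row 1: a1 b12 a3 b14 a5 a6 b17
  row 2: a1 b22 b23 a4 b25 a6 a7
  row 3: a1 a2 b33 b34 b35 a6 a7
  row 4: b41 a2 b43 b44 a5 b46 a7
Rows 1 and 2 agree on G; apply G→H and equate their H entries.
Rows 3 and 4 agree on C; apply C→D, F and equate their D, F entries.
Rows 3 and 4 agree on D; apply D→G and equate their G entries.
No row becomes fully distinguished — the join is lossy.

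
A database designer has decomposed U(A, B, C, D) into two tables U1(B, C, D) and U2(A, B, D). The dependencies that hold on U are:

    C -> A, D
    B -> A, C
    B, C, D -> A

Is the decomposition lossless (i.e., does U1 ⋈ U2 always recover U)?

Common attributes: U1 ∩ U2 = {B, D}.
Closure of {B, D}: B → A, C applies, adding A, C. So (B, D)⁺ = {A, B, C, D}.
This closure contains every attribute of U1, so U1 ∩ U2 → U1. The join is lossless.

Yes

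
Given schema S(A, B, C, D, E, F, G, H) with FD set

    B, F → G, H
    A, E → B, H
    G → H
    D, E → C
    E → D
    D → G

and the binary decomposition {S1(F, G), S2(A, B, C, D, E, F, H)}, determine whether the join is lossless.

Common attributes: S1 ∩ S2 = {F}.
No dependency enlarges {F}, so (F)⁺ = {F}.
The closure contains neither all of S1 = {F, G} nor all of S2 = {A, B, C, D, E, F, H}, so the common attributes are not a superkey of either fragment. The join is lossy.

No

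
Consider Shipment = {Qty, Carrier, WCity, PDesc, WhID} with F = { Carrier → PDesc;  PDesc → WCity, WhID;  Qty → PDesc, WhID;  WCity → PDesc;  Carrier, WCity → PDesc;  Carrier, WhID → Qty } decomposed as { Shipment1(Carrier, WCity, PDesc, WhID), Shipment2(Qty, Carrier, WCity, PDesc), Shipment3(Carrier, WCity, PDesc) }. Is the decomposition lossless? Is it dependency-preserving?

lossless and dependency-preserving

Lossless test (chase): Rows 1 and 2 agree on PDesc; apply PDesc→WCity, WhID and equate their WCity, WhID entries. Rows 1 and 3 agree on PDesc; apply PDesc→WCity, WhID and equate their WCity, WhID entries. Rows 1 and 2 agree on Carrier, WhID; apply Carrier, WhID→Qty and equate their Qty entries. Rows 1 and 3 agree on Carrier, WhID; apply Carrier, WhID→Qty and equate their Qty entries. Row 1 is now all distinguished symbols — the join is lossless.
Dependency preservation: Qty → PDesc, WhID; Carrier, WhID → Qty are not contained in any single fragment, but the restricted closure of each left-hand side across the fragments still reaches the right-hand side; the remaining FDs each lie inside some fragment. All dependencies are preserved.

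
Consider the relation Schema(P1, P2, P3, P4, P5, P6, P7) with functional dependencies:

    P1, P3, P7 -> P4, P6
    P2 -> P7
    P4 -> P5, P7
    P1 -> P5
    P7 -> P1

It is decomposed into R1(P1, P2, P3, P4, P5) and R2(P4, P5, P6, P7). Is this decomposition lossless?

No

Common attributes: R1 ∩ R2 = {P4, P5}.
Closure of {P4, P5}: P4 → P5, P7 applies, adding P7; P7 → P1 applies, adding P1. So (P4, P5)⁺ = {P1, P4, P5, P7}.
The closure contains neither all of R1 = {P1, P2, P3, P4, P5} nor all of R2 = {P4, P5, P6, P7}, so the common attributes are not a superkey of either fragment. The join is lossy.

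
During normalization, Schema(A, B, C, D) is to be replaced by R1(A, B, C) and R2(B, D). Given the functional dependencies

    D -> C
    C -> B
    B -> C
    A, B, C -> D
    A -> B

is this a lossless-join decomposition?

Common attributes: R1 ∩ R2 = {B}.
Closure of {B}: B → C applies, adding C. So (B)⁺ = {B, C}.
The closure contains neither all of R1 = {A, B, C} nor all of R2 = {B, D}, so the common attributes are not a superkey of either fragment. The join is lossy.

No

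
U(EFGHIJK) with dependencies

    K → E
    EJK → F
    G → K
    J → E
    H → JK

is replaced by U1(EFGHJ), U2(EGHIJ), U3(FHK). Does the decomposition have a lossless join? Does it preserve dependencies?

Lossless test (chase): Rows 1 and 2 agree on G; apply G→K and equate their K entries. Rows 1 and 3 agree on H; apply H→JK and equate their JK entries. Rows 1 and 3 agree on K; apply K→E and equate their E entries. Rows 1 and 2 agree on EJK; apply EJK→F and equate their F entries. Row 2 is now all distinguished symbols — the join is lossless.
Dependency preservation: the restricted closure of {K} across the fragments never reaches {E}, so K → E cannot be enforced without a join — not preserved.

lossless but not dependency-preserving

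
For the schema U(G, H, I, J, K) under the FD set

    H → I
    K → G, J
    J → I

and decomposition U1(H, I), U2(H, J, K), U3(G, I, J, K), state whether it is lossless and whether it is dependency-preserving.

lossless and dependency-preserving

Lossless test (chase): Rows 1 and 2 agree on H; apply H→I and equate their I entries. Rows 2 and 3 agree on K; apply K→G, J and equate their G, J entries. Row 2 is now all distinguished symbols — the join is lossless.
Dependency preservation: every FD's attributes lie within a single fragment, so each can be enforced locally — preserved.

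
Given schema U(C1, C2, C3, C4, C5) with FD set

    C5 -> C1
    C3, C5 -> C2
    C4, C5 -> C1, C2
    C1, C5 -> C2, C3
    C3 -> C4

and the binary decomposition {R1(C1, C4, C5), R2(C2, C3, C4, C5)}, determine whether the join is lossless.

Common attributes: R1 ∩ R2 = {C4, C5}.
Closure of {C4, C5}: C5 → C1 applies, adding C1; C4, C5 → C1, C2 applies, adding C2; C1, C5 → C2, C3 applies, adding C3. So (C4, C5)⁺ = {C1, C2, C3, C4, C5}.
This closure contains every attribute of R1, so R1 ∩ R2 → R1. The join is lossless.

Yes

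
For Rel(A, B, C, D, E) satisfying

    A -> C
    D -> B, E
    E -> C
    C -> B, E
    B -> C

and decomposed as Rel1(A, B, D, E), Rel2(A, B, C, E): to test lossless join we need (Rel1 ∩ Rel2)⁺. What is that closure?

A, B, C, E

Rel1 ∩ Rel2 = {A, B, E}.
A → C applies, adding C
Closure: {A, B, C, E}.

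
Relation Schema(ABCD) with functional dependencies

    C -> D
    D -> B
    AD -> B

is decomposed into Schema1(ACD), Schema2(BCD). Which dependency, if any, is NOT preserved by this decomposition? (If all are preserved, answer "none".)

none

C → D lies within Schema1.
D → B lies within Schema2.
AD → B: restricted closure across fragments reaches B.
Every dependency is enforceable on the fragments, so the decomposition is dependency-preserving.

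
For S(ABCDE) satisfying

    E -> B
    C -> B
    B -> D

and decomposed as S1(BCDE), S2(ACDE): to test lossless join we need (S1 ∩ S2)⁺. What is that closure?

BCDE

S1 ∩ S2 = {CDE}.
E → B applies, adding B
Closure: {BCDE}.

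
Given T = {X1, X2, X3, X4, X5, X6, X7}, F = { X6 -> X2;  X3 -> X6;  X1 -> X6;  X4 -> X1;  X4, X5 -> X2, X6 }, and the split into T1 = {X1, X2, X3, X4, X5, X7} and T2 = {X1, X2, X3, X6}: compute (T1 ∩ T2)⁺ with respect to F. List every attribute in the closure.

X1, X2, X3, X6

T1 ∩ T2 = {X1, X2, X3}.
X3 → X6 applies, adding X6
Closure: {X1, X2, X3, X6}.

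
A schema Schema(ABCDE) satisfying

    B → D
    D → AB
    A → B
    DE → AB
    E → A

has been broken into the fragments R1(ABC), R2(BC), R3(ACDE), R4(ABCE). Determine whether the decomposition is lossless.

Yes

Chase test. Columns are ABCDE; row i has aⱼ where attribute j ∈ Ri, else bᵢⱼ.
Initial tableau (one row per fragment):
  row 1: a1 a2 a3 b14 b15
  row 2: b21 a2 a3 b24 b25
  row 3: a1 b32 a3 a4 a5
  row 4: a1 a2 a3 b44 a5
Rows 1 and 2 agree on B; apply B→D and equate their D entries.
Rows 1 and 4 agree on B; apply B→D and equate their D entries.
Rows 1 and 2 agree on D; apply D→AB and equate their AB entries.
Rows 1 and 3 agree on A; apply A→B and equate their B entries.
Rows 1 and 3 agree on B; apply B→D and equate their D entries.
Row 3 is now all distinguished symbols — the join is lossless.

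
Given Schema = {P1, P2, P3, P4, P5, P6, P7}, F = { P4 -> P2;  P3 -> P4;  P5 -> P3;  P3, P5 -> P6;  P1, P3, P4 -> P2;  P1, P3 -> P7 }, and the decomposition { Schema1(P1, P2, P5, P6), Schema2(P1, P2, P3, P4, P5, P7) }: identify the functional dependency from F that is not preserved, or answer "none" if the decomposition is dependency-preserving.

P4 → P2 lies within Schema2.
P3 → P4 lies within Schema2.
P5 → P3 lies within Schema2.
P3, P5 → P6: restricted closure across fragments reaches P6.
P1, P3, P4 → P2 lies within Schema2.
P1, P3 → P7 lies within Schema2.
Every dependency is enforceable on the fragments, so the decomposition is dependency-preserving.

none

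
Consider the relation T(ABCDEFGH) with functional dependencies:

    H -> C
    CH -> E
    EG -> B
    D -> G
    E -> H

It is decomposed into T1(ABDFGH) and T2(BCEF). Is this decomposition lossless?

Common attributes: T1 ∩ T2 = {BF}.
No dependency enlarges {BF}, so (BF)⁺ = {BF}.
The closure contains neither all of T1 = {ABDFGH} nor all of T2 = {BCEF}, so the common attributes are not a superkey of either fragment. The join is lossy.

No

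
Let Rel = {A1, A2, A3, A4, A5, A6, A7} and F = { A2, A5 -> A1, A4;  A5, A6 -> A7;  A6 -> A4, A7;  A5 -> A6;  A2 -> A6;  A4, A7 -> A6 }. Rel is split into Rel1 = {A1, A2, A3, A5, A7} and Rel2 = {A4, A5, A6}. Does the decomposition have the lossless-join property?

Common attributes: Rel1 ∩ Rel2 = {A5}.
Closure of {A5}: A5 → A6 applies, adding A6; A5, A6 → A7 applies, adding A7; A6 → A4, A7 applies, adding A4. So (A5)⁺ = {A4, A5, A6, A7}.
This closure contains every attribute of Rel2, so Rel1 ∩ Rel2 → Rel2. The join is lossless.

Yes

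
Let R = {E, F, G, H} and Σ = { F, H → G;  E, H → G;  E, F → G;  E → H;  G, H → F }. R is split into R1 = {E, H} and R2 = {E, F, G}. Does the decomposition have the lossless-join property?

Common attributes: R1 ∩ R2 = {E}.
Closure of {E}: E → H applies, adding H; E, H → G applies, adding G; G, H → F applies, adding F. So (E)⁺ = {E, F, G, H}.
This closure contains every attribute of R1, so R1 ∩ R2 → R1. The join is lossless.

Yes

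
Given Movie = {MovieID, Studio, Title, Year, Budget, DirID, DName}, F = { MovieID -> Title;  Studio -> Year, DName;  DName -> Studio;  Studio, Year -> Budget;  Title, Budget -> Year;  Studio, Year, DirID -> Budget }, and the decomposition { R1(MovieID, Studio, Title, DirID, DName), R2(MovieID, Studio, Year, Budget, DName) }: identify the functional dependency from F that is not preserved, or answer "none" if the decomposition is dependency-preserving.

Title, Budget -> Year

Check Title, Budget → Year: no single fragment contains all of {Title, Year, Budget}, and the restricted closure of {Title, Budget} across the fragments never reaches {Year}.
MovieID → Title is preserved.
Studio → Year, DName is preserved.
DName → Studio is preserved.
Studio, Year → Budget is preserved.
Studio, Year, DirID → Budget is preserved.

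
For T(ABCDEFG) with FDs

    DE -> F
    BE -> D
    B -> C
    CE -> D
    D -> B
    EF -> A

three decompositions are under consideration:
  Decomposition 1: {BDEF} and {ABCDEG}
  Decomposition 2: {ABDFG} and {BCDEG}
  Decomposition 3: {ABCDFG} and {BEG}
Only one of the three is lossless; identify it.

Decomposition 1: common = {BDE}, closure = {ABCDEF} → lossless.
Decomposition 2: common = {BDG}, closure = {BCDG} → lossy.
Decomposition 3: common = {BG}, closure = {BCG} → lossy.

Decomposition 1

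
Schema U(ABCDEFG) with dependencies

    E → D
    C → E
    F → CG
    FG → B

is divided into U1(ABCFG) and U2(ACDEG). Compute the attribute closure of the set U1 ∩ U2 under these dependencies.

U1 ∩ U2 = {ACG}.
C → E applies, adding E
E → D applies, adding D
Closure: {ACDEG}.

ACDEG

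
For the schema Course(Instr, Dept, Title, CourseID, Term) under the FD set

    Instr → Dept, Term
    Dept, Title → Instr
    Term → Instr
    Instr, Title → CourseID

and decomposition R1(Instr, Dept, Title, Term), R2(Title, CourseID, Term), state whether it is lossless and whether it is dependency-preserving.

Lossless test: (Title, Term)⁺ = {Instr, Dept, Title, CourseID, Term}, which contains all of one fragment — lossless.
Dependency preservation: Instr, Title → CourseID is not contained in any single fragment, but the restricted closure of its left-hand side across the fragments still reaches the right-hand side; the remaining FDs each lie inside some fragment. All dependencies are preserved.

lossless and dependency-preserving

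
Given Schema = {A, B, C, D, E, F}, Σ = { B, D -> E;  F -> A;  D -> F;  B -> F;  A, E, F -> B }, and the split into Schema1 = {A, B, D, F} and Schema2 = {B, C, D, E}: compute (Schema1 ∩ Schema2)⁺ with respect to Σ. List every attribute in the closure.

Schema1 ∩ Schema2 = {B, D}.
B, D → E applies, adding E
D → F applies, adding F
F → A applies, adding A
Closure: {A, B, D, E, F}.

A, B, D, E, F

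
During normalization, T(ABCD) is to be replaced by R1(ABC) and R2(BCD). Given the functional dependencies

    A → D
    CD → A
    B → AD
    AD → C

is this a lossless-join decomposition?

Common attributes: R1 ∩ R2 = {BC}.
Closure of {BC}: B → AD applies, adding AD. So (BC)⁺ = {ABCD}.
This closure contains every attribute of R1, so R1 ∩ R2 → R1. The join is lossless.

Yes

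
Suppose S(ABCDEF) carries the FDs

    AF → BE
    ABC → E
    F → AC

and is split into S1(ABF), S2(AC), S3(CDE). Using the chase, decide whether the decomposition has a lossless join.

Chase test. Columns are ABCDEF; row i has aⱼ where attribute j ∈ Si, else bᵢⱼ.
Initial tableau (one row per fragment):
  row 1: a1 a2 b13 b14 b15 a6
  row 2: a1 b22 a3 b24 b25 b26
  row 3: b31 b32 a3 a4 a5 b36
No row becomes fully distinguished — the join is lossy.

No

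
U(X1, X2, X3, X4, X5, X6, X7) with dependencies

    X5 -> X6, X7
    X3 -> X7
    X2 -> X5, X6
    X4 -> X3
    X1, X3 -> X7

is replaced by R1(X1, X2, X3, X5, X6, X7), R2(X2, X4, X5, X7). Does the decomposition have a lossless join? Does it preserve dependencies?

Lossless test: (X2, X5, X7)⁺ = {X2, X5, X6, X7}, which is a superkey of neither fragment — lossy.
Dependency preservation: the restricted closure of {X4} across the fragments never reaches {X3}, so X4 → X3 cannot be enforced without a join — not preserved.

lossy and not dependency-preserving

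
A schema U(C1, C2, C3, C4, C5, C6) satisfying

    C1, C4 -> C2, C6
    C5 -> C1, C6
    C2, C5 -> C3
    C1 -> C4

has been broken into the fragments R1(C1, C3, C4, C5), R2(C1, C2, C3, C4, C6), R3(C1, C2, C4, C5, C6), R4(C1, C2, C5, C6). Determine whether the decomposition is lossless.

Chase test. Columns are C1, C2, C3, C4, C5, C6; row i has aⱼ where attribute j ∈ Ri, else bᵢⱼ.
Initial tableau (one row per fragment):
  row 1: a1 b12 a3 a4 a5 b16
  row 2: a1 a2 a3 a4 b25 a6
  row 3: a1 a2 b33 a4 a5 a6
  row 4: a1 a2 b43 b44 a5 a6
Rows 1 and 2 agree on C1, C4; apply C1, C4→C2, C6 and equate their C2, C6 entries.
Rows 1 and 3 agree on C2, C5; apply C2, C5→C3 and equate their C3 entries.
Rows 1 and 4 agree on C2, C5; apply C2, C5→C3 and equate their C3 entries.
Rows 1 and 4 agree on C1; apply C1→C4 and equate their C4 entries.
Row 1 is now all distinguished symbols — the join is lossless.

Yes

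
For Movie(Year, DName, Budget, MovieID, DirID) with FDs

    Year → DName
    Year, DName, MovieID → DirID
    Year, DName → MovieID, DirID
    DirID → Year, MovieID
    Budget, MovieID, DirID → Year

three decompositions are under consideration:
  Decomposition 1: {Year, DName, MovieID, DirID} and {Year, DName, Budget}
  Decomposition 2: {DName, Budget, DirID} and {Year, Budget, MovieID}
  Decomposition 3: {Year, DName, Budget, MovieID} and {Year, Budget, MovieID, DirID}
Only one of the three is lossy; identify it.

Decomposition 1: common = {Year, DName}, closure = {Year, DName, MovieID, DirID} → lossless.
Decomposition 2: common = {Budget}, closure = {Budget} → lossy.
Decomposition 3: common = {Year, Budget, MovieID}, closure = {Year, DName, Budget, MovieID, DirID} → lossless.

Decomposition 2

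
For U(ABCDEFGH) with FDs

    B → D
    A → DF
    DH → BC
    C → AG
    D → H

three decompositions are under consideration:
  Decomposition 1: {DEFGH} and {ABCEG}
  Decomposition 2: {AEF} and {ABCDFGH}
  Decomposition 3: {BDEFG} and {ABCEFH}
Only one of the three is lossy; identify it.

Decomposition 1: common = {EG}, closure = {EG} → lossy.
Decomposition 2: common = {AF}, closure = {ABCDFGH} → lossless.
Decomposition 3: common = {BEF}, closure = {ABCDEFGH} → lossless.

Decomposition 1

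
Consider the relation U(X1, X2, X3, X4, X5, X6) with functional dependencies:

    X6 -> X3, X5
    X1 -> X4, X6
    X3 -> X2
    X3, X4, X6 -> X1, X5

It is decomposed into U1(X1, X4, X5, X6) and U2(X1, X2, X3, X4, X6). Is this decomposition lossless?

Common attributes: U1 ∩ U2 = {X1, X4, X6}.
Closure of {X1, X4, X6}: X6 → X3, X5 applies, adding X3, X5; X3 → X2 applies, adding X2. So (X1, X4, X6)⁺ = {X1, X2, X3, X4, X5, X6}.
This closure contains every attribute of U1, so U1 ∩ U2 → U1. The join is lossless.

Yes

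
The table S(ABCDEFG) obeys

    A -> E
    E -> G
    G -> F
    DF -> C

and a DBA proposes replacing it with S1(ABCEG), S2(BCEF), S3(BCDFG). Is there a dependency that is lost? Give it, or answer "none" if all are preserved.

A → E lies within S1.
E → G lies within S1.
G → F lies within S3.
DF → C lies within S3.
Every dependency is enforceable on the fragments, so the decomposition is dependency-preserving.

none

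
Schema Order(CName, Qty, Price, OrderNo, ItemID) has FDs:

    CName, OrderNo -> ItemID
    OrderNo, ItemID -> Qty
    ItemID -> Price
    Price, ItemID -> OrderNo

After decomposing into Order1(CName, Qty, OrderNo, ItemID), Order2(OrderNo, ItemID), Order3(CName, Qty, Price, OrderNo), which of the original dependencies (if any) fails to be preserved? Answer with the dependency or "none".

Check ItemID → Price: no single fragment contains all of {Price, ItemID}, and the restricted closure of {ItemID} across the fragments never reaches {Price}.
CName, OrderNo → ItemID is preserved.
OrderNo, ItemID → Qty is preserved.
Price, ItemID → OrderNo is preserved.

ItemID -> Price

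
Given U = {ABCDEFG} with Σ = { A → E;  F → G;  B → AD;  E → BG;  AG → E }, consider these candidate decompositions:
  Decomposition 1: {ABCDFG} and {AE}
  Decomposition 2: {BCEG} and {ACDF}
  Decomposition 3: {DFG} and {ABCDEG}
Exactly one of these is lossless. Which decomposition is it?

Decomposition 1: common = {A}, closure = {ABDEG} → lossless.
Decomposition 2: common = {C}, closure = {C} → lossy.
Decomposition 3: common = {DG}, closure = {DG} → lossy.

Decomposition 1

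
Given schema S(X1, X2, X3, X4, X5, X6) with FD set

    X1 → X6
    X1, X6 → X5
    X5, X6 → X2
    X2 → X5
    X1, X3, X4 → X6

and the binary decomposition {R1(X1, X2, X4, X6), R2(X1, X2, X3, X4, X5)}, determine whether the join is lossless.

Common attributes: R1 ∩ R2 = {X1, X2, X4}.
Closure of {X1, X2, X4}: X1 → X6 applies, adding X6; X1, X6 → X5 applies, adding X5. So (X1, X2, X4)⁺ = {X1, X2, X4, X5, X6}.
This closure contains every attribute of R1, so R1 ∩ R2 → R1. The join is lossless.

Yes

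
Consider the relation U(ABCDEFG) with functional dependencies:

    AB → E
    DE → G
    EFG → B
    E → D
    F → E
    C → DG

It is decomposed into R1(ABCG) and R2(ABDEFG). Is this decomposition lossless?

No

Common attributes: R1 ∩ R2 = {ABG}.
Closure of {ABG}: AB → E applies, adding E; E → D applies, adding D. So (ABG)⁺ = {ABDEG}.
The closure contains neither all of R1 = {ABCG} nor all of R2 = {ABDEFG}, so the common attributes are not a superkey of either fragment. The join is lossy.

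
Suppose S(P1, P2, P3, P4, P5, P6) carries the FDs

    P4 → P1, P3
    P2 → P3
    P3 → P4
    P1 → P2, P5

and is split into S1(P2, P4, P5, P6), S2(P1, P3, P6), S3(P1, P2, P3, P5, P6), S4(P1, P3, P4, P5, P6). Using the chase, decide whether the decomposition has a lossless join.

Chase test. Columns are P1, P2, P3, P4, P5, P6; row i has aⱼ where attribute j ∈ Si, else bᵢⱼ.
Initial tableau (one row per fragment):
  row 1: b11 a2 b13 a4 a5 a6
  row 2: a1 b22 a3 b24 b25 a6
  row 3: a1 a2 a3 b34 a5 a6
  row 4: a1 b42 a3 a4 a5 a6
Rows 1 and 4 agree on P4; apply P4→P1, P3 and equate their P1, P3 entries.
Rows 1 and 2 agree on P3; apply P3→P4 and equate their P4 entries.
Rows 1 and 3 agree on P3; apply P3→P4 and equate their P4 entries.
Rows 1 and 2 agree on P1; apply P1→P2, P5 and equate their P2, P5 entries.
Rows 1 and 4 agree on P1; apply P1→P2, P5 and equate their P2, P5 entries.
Row 1 is now all distinguished symbols — the join is lossless.

Yes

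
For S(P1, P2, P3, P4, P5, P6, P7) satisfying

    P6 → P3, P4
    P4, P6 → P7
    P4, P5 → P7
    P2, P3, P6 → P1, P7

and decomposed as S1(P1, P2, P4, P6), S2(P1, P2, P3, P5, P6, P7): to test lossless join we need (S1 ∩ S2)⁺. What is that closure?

S1 ∩ S2 = {P1, P2, P6}.
P6 → P3, P4 applies, adding P3, P4
P4, P6 → P7 applies, adding P7
Closure: {P1, P2, P3, P4, P6, P7}.

P1, P2, P3, P4, P6, P7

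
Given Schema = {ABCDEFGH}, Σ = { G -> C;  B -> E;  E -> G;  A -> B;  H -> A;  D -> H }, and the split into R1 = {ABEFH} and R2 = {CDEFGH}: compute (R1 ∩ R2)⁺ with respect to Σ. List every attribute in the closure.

ABCEFGH

R1 ∩ R2 = {EFH}.
E → G applies, adding G
H → A applies, adding A
G → C applies, adding C
A → B applies, adding B
Closure: {ABCEFGH}.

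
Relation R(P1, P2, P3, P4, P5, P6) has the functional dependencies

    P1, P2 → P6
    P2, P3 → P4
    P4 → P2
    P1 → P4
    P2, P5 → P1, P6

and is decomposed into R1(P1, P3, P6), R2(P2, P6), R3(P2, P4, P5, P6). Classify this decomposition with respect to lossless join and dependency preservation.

lossy and not dependency-preserving

Lossless test (chase): applying each FD to every pair of rows produces no changes in the tableau, so no row becomes fully distinguished — the join is lossy.
Dependency preservation: the restricted closure of {P2, P3} across the fragments never reaches {P4}, so P2, P3 → P4 cannot be enforced without a join — not preserved.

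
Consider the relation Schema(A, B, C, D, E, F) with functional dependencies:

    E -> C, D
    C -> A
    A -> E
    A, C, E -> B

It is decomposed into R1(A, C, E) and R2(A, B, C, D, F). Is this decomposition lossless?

Common attributes: R1 ∩ R2 = {A, C}.
Closure of {A, C}: A → E applies, adding E; A, C, E → B applies, adding B; E → C, D applies, adding D. So (A, C)⁺ = {A, B, C, D, E}.
This closure contains every attribute of R1, so R1 ∩ R2 → R1. The join is lossless.

Yes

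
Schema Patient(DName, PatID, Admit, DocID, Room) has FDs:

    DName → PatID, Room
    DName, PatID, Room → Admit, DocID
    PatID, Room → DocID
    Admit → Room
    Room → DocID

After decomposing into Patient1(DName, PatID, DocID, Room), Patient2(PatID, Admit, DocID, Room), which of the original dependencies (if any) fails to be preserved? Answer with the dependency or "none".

DName, PatID, Room → Admit, DocID

Check DName, PatID, Room → Admit, DocID: no single fragment contains all of {DName, PatID, Admit, DocID, Room}, and the restricted closure of {DName, PatID, Room} across the fragments never reaches {Admit, DocID}.
DName → PatID, Room is preserved.
PatID, Room → DocID is preserved.
Admit → Room is preserved.
Room → DocID is preserved.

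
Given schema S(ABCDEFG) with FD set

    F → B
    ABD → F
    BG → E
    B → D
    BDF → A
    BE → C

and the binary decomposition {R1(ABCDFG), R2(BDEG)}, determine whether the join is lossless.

Common attributes: R1 ∩ R2 = {BDG}.
Closure of {BDG}: BG → E applies, adding E; BE → C applies, adding C. So (BDG)⁺ = {BCDEG}.
This closure contains every attribute of R2, so R1 ∩ R2 → R2. The join is lossless.

Yes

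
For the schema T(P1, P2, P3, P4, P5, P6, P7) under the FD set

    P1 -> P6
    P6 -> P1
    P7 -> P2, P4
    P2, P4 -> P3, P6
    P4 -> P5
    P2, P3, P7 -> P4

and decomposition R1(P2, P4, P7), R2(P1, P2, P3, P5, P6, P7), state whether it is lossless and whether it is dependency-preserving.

Lossless test: (P2, P7)⁺ = {P1, P2, P3, P4, P5, P6, P7}, which contains all of one fragment — lossless.
Dependency preservation: the restricted closure of {P2, P4} across the fragments never reaches {P3, P6}, so P2, P4 → P3, P6 cannot be enforced without a join — not preserved.

lossless but not dependency-preserving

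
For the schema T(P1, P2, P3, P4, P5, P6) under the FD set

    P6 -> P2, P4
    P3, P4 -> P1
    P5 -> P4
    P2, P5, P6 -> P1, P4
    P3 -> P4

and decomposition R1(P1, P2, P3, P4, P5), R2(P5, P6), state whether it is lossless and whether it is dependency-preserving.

Lossless test: (P5)⁺ = {P4, P5}, which is a superkey of neither fragment — lossy.
Dependency preservation: the restricted closure of {P6} across the fragments never reaches {P2, P4}, so P6 → P2, P4 cannot be enforced without a join — not preserved.

lossy and not dependency-preserving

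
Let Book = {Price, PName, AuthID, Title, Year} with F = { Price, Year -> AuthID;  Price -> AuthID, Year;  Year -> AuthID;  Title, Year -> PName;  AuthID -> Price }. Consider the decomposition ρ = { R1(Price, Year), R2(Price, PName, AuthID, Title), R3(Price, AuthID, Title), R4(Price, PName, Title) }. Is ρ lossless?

Yes

Chase test. Columns are Price, PName, AuthID, Title, Year; row i has aⱼ where attribute j ∈ Ri, else bᵢⱼ.
Initial tableau (one row per fragment):
  row 1: a1 b12 b13 b14 a5
  row 2: a1 a2 a3 a4 b25
  row 3: a1 b32 a3 a4 b35
  row 4: a1 a2 b43 a4 b45
Rows 1 and 2 agree on Price; apply Price→AuthID, Year and equate their AuthID, Year entries.
Rows 1 and 3 agree on Price; apply Price→AuthID, Year and equate their AuthID, Year entries.
Rows 1 and 4 agree on Price; apply Price→AuthID, Year and equate their AuthID, Year entries.
Rows 2 and 3 agree on Title, Year; apply Title, Year→PName and equate their PName entries.
Row 2 is now all distinguished symbols — the join is lossless.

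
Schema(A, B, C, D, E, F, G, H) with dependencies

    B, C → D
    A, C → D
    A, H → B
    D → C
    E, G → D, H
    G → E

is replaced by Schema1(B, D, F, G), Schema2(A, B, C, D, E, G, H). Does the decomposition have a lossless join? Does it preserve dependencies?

lossy but dependency-preserving

Lossless test: (B, D, G)⁺ = {B, C, D, E, G, H}, which is a superkey of neither fragment — lossy.
Dependency preservation: every FD's attributes lie within a single fragment, so each can be enforced locally — preserved.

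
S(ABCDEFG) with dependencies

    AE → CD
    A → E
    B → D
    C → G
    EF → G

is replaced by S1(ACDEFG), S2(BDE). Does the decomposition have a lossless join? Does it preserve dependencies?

Lossless test: (DE)⁺ = {DE}, which is a superkey of neither fragment — lossy.
Dependency preservation: every FD's attributes lie within a single fragment, so each can be enforced locally — preserved.

lossy but dependency-preserving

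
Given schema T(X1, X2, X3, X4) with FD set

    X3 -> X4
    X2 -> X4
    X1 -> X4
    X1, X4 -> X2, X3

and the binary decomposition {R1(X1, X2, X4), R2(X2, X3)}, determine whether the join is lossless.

Common attributes: R1 ∩ R2 = {X2}.
Closure of {X2}: X2 → X4 applies, adding X4. So (X2)⁺ = {X2, X4}.
The closure contains neither all of R1 = {X1, X2, X4} nor all of R2 = {X2, X3}, so the common attributes are not a superkey of either fragment. The join is lossy.

No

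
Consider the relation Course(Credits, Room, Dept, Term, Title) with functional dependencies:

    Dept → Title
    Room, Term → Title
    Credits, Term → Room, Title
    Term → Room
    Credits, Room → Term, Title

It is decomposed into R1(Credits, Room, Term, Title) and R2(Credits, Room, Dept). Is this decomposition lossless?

Yes

Common attributes: R1 ∩ R2 = {Credits, Room}.
Closure of {Credits, Room}: Credits, Room → Term, Title applies, adding Term, Title. So (Credits, Room)⁺ = {Credits, Room, Term, Title}.
This closure contains every attribute of R1, so R1 ∩ R2 → R1. The join is lossless.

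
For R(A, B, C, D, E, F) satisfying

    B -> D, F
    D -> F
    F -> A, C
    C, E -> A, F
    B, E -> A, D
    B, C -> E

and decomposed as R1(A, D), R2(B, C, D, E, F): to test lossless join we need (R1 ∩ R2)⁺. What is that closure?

A, C, D, F

R1 ∩ R2 = {D}.
D → F applies, adding F
F → A, C applies, adding A, C
Closure: {A, C, D, F}.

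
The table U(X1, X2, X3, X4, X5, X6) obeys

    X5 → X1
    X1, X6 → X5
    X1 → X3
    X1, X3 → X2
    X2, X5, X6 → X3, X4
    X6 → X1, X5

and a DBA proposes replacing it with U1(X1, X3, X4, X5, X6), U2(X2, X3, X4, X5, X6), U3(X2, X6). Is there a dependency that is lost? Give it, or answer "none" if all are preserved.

X1, X3 → X2

Check X1, X3 → X2: no single fragment contains all of {X1, X2, X3}, and the restricted closure of {X1, X3} across the fragments never reaches {X2}.
X5 → X1 is preserved.
X1, X6 → X5 is preserved.
X1 → X3 is preserved.
X2, X5, X6 → X3, X4 is preserved.
X6 → X1, X5 is preserved.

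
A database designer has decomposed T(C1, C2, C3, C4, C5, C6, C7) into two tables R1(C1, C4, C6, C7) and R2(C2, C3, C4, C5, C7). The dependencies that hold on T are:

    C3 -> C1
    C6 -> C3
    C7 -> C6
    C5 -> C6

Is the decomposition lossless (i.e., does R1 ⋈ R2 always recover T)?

Yes

Common attributes: R1 ∩ R2 = {C4, C7}.
Closure of {C4, C7}: C7 → C6 applies, adding C6; C6 → C3 applies, adding C3; C3 → C1 applies, adding C1. So (C4, C7)⁺ = {C1, C3, C4, C6, C7}.
This closure contains every attribute of R1, so R1 ∩ R2 → R1. The join is lossless.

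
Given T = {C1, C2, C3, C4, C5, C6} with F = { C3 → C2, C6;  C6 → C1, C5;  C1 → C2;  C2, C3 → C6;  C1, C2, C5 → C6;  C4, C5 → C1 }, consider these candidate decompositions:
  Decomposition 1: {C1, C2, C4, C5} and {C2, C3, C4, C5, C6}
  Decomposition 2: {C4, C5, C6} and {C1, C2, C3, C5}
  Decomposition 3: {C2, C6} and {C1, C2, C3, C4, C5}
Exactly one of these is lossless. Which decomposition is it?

Decomposition 1: common = {C2, C4, C5}, closure = {C1, C2, C4, C5, C6} → lossless.
Decomposition 2: common = {C5}, closure = {C5} → lossy.
Decomposition 3: common = {C2}, closure = {C2} → lossy.

Decomposition 1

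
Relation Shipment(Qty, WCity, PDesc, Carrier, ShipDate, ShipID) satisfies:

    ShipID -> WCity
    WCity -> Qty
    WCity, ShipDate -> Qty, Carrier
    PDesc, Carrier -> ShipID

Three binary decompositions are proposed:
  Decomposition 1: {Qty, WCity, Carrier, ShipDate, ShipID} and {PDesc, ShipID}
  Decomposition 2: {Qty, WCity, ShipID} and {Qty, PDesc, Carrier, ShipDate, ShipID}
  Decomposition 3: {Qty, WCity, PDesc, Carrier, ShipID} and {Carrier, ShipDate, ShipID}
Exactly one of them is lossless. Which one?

Decomposition 2

Decomposition 1: common = {ShipID}, closure = {Qty, WCity, ShipID} → lossy.
Decomposition 2: common = {Qty, ShipID}, closure = {Qty, WCity, ShipID} → lossless.
Decomposition 3: common = {Carrier, ShipID}, closure = {Qty, WCity, Carrier, ShipID} → lossy.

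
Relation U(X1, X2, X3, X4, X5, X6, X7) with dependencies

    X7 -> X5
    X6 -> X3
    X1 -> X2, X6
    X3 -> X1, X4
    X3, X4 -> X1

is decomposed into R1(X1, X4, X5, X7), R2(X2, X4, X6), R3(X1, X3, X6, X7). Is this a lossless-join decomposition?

Yes

Chase test. Columns are X1, X2, X3, X4, X5, X6, X7; row i has aⱼ where attribute j ∈ Ri, else bᵢⱼ.
Initial tableau (one row per fragment):
  row 1: a1 b12 b13 a4 a5 b16 a7
  row 2: b21 a2 b23 a4 b25 a6 b27
  row 3: a1 b32 a3 b34 b35 a6 a7
Rows 1 and 3 agree on X7; apply X7→X5 and equate their X5 entries.
Rows 2 and 3 agree on X6; apply X6→X3 and equate their X3 entries.
Rows 1 and 3 agree on X1; apply X1→X2, X6 and equate their X2, X6 entries.
Rows 2 and 3 agree on X3; apply X3→X1, X4 and equate their X1, X4 entries.
Rows 1 and 2 agree on X6; apply X6→X3 and equate their X3 entries.
Rows 1 and 2 agree on X1; apply X1→X2, X6 and equate their X2, X6 entries.
Row 1 is now all distinguished symbols — the join is lossless.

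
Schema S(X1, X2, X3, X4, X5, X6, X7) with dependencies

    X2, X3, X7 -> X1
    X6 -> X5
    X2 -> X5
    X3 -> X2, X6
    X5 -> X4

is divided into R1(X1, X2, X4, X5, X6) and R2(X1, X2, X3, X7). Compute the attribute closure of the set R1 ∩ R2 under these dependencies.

R1 ∩ R2 = {X1, X2}.
X2 → X5 applies, adding X5
X5 → X4 applies, adding X4
Closure: {X1, X2, X4, X5}.

X1, X2, X4, X5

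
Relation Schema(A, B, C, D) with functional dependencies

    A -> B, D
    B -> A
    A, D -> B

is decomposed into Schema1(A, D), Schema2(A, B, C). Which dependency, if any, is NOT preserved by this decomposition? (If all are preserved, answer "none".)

none

A → B, D: restricted closure across fragments reaches B, D.
B → A lies within Schema2.
A, D → B: restricted closure across fragments reaches B.
Every dependency is enforceable on the fragments, so the decomposition is dependency-preserving.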